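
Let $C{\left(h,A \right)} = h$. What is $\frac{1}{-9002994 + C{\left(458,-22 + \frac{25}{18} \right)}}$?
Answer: $- \frac{1}{9002536} \approx -1.1108 \cdot 10^{-7}$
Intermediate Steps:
$\frac{1}{-9002994 + C{\left(458,-22 + \frac{25}{18} \right)}} = \frac{1}{-9002994 + 458} = \frac{1}{-9002536} = - \frac{1}{9002536}$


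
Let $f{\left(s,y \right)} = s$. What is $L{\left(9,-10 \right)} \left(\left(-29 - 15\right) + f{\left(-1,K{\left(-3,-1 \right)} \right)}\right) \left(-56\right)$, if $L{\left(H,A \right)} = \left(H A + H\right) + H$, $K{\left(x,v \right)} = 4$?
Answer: $-181440$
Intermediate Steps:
$L{\left(H,A \right)} = 2 H + A H$ ($L{\left(H,A \right)} = \left(A H + H\right) + H = \left(H + A H\right) + H = 2 H + A H$)
$L{\left(9,-10 \right)} \left(\left(-29 - 15\right) + f{\left(-1,K{\left(-3,-1 \right)} \right)}\right) \left(-56\right) = 9 \left(2 - 10\right) \left(\left(-29 - 15\right) - 1\right) \left(-56\right) = 9 \left(-8\right) \left(-44 - 1\right) \left(-56\right) = \left(-72\right) \left(-45\right) \left(-56\right) = 3240 \left(-56\right) = -181440$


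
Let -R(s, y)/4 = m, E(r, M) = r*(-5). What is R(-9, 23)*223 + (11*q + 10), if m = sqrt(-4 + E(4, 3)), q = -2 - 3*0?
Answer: -12 - 1784*I*sqrt(6) ≈ -12.0 - 4369.9*I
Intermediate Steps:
E(r, M) = -5*r
q = -2 (q = -2 + 0 = -2)
m = 2*I*sqrt(6) (m = sqrt(-4 - 5*4) = sqrt(-4 - 20) = sqrt(-24) = 2*I*sqrt(6) ≈ 4.899*I)
R(s, y) = -8*I*sqrt(6)
R(-9, 23)*223 + (11*q + 10) = -8*I*sqrt(6)*223 + (11*(-2) + 10) = -1784*I*sqrt(6) + (-22 + 10) = -1784*I*sqrt(6) - 12 = -12 - 1784*I*sqrt(6)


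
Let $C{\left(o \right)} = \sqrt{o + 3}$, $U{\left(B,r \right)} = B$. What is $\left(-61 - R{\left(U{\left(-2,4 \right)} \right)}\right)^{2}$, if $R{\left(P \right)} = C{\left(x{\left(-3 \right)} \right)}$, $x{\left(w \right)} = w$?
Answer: $3721$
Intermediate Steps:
$C{\left(o \right)} = \sqrt{3 + o}$
$R{\left(P \right)} = 0$ ($R{\left(P \right)} = \sqrt{3 - 3} = \sqrt{0} = 0$)
$\left(-61 - R{\left(U{\left(-2,4 \right)} \right)}\right)^{2} = \left(-61 - 0\right)^{2} = \left(-61 + 0\right)^{2} = \left(-61\right)^{2} = 3721$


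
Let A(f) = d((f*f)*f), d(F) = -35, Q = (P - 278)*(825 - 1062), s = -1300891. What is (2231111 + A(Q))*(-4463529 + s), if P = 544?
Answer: -12860859115920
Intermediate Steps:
Q = -63042 (Q = (544 - 278)*(825 - 1062) = 266*(-237) = -63042)
A(f) = -35
(2231111 + A(Q))*(-4463529 + s) = (2231111 - 35)*(-4463529 - 1300891) = 2231076*(-5764420) = -12860859115920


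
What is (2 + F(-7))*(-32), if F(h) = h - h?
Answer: -64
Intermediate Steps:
F(h) = 0
(2 + F(-7))*(-32) = (2 + 0)*(-32) = 2*(-32) = -64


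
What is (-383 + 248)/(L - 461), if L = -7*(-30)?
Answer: 135/251 ≈ 0.53785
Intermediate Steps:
L = 210
(-383 + 248)/(L - 461) = (-383 + 248)/(210 - 461) = -135/(-251) = -135*(-1/251) = 135/251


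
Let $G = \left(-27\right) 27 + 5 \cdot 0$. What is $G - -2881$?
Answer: $2152$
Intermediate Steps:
$G = -729$ ($G = -729 + 0 = -729$)
$G - -2881 = -729 - -2881 = -729 + 2881 = 2152$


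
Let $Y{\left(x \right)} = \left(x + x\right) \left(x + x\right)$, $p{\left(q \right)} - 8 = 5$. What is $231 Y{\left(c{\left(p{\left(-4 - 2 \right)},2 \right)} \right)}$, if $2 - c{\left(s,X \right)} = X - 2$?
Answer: $3696$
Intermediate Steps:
$p{\left(q \right)} = 13$ ($p{\left(q \right)} = 8 + 5 = 13$)
$c{\left(s,X \right)} = 4 - X$ ($c{\left(s,X \right)} = 2 - \left(X - 2\right) = 2 - \left(-2 + X\right) = 4 - X$)
$Y{\left(x \right)} = 4 x^{2}$ ($Y{\left(x \right)} = 2 x 2 x = 4 x^{2}$)
$231 Y{\left(c{\left(p{\left(-4 - 2 \right)},2 \right)} \right)} = 231 \cdot 4 \left(4 - 2\right)^{2} = 231 \cdot 4 \cdot 2^{2} = 231 \cdot 4 \cdot 4 = 231 \cdot 16 = 3696$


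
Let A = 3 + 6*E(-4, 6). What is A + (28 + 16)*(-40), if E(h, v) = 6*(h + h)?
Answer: -2045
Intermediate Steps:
E(h, v) = 12*h (E(h, v) = 6*(2*h) = 12*h)
A = -285 (A = 3 + 6*(12*(-4)) = 3 + 6*(-48) = 3 - 288 = -285)
A + (28 + 16)*(-40) = -285 + (28 + 16)*(-40) = -285 + 44*(-40) = -285 - 1760 = -2045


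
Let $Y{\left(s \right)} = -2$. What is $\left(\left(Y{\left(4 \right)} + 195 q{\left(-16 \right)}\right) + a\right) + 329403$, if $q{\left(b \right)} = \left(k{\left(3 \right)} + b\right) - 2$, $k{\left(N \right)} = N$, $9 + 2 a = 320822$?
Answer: $\frac{973765}{2} \approx 4.8688 \cdot 10^{5}$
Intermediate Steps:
$a = \frac{320813}{2}$ ($a = - \frac{9}{2} + \frac{1}{2} \cdot 320822 = - \frac{9}{2} + 160411 = \frac{320813}{2} \approx 1.6041 \cdot 10^{5}$)
$q{\left(b \right)} = 1 + b$ ($q{\left(b \right)} = \left(3 + b\right) - 2 = 1 + b$)
$\left(\left(Y{\left(4 \right)} + 195 q{\left(-16 \right)}\right) + a\right) + 329403 = \left(\left(-2 + 195 \left(1 - 16\right)\right) + \frac{320813}{2}\right) + 329403 = \left(\left(-2 + 195 \left(-15\right)\right) + \frac{320813}{2}\right) + 329403 = \left(\left(-2 - 2925\right) + \frac{320813}{2}\right) + 329403 = \left(-2927 + \frac{320813}{2}\right) + 329403 = \frac{314959}{2} + 329403 = \frac{973765}{2}$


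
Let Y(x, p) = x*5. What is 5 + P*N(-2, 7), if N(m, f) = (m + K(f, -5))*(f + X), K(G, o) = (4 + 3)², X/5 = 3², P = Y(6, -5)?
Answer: 73325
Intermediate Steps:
Y(x, p) = 5*x
P = 30 (P = 5*6 = 30)
X = 45 (X = 5*3² = 5*9 = 45)
K(G, o) = 49 (K(G, o) = 7² = 49)
N(m, f) = (45 + f)*(49 + m) (N(m, f) = (m + 49)*(f + 45) = (49 + m)*(45 + f) = (45 + f)*(49 + m))
5 + P*N(-2, 7) = 5 + 30*(2205 + 45*(-2) + 49*7 + 7*(-2)) = 5 + 30*(2205 - 90 + 343 - 14) = 5 + 30*2444 = 5 + 73320 = 73325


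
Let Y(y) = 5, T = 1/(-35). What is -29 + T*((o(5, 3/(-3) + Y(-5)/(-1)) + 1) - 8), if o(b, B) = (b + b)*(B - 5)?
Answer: -898/35 ≈ -25.657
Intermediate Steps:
T = -1/35 ≈ -0.028571
o(b, B) = 2*b*(-5 + B) (o(b, B) = (2*b)*(-5 + B) = 2*b*(-5 + B))
-29 + T*((o(5, 3/(-3) + Y(-5)/(-1)) + 1) - 8) = -29 - ((2*5*(-5 + (3/(-3) + 5/(-1))) + 1) - 8)/35 = -29 - ((2*5*(-5 + (3*(-⅓) + 5*(-1))) + 1) - 8)/35 = -29 - ((2*5*(-5 + (-1 - 5)) + 1) - 8)/35 = -29 - ((2*5*(-5 - 6) + 1) - 8)/35 = -29 - ((2*5*(-11) + 1) - 8)/35 = -29 - ((-110 + 1) - 8)/35 = -29 - (-109 - 8)/35 = -29 - 1/35*(-117) = -29 + 117/35 = -898/35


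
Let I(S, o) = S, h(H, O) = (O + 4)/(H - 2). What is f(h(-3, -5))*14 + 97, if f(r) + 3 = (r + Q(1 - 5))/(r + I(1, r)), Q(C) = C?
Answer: 32/3 ≈ 10.667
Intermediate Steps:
h(H, O) = (4 + O)/(-2 + H)
f(r) = -3 + (-4 + r)/(1 + r) (f(r) = -3 + (r + (1 - 5))/(r + 1) = -3 + (r - 4)/(1 + r) = -3 + (-4 + r)/(1 + r))
f(h(-3, -5))*14 + 97 = ((-7 - 2*(4 - 5)/(-2 - 3))/(1 + (4 - 5)/(-2 - 3)))*14 + 97 = ((-7 - 2*(-1)/(-5))/(1 - 1/(-5)))*14 + 97 = ((-7 - (-2)*(-1)/5)/(1 - ⅕*(-1)))*14 + 97 = ((-7 - 2*⅕)/(1 + ⅕))*14 + 97 = ((-7 - ⅖)/(6/5))*14 + 97 = ((⅚)*(-37/5))*14 + 97 = -37/6*14 + 97 = -259/3 + 97 = 32/3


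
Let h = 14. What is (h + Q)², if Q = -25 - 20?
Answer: 961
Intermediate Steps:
Q = -45
(h + Q)² = (14 - 45)² = (-31)² = 961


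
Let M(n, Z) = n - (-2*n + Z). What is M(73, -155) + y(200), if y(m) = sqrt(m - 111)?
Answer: 374 + sqrt(89) ≈ 383.43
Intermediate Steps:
M(n, Z) = -Z + 3*n (M(n, Z) = n - (Z - 2*n) = n + (-Z + 2*n) = -Z + 3*n)
y(m) = sqrt(-111 + m)
M(73, -155) + y(200) = (-1*(-155) + 3*73) + sqrt(-111 + 200) = (155 + 219) + sqrt(89) = 374 + sqrt(89)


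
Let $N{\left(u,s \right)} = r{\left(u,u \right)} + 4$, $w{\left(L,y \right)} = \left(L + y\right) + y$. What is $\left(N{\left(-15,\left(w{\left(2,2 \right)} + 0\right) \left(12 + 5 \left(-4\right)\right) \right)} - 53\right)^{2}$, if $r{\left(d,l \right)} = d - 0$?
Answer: $4096$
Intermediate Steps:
$r{\left(d,l \right)} = d$ ($r{\left(d,l \right)} = d + 0 = d$)
$w{\left(L,y \right)} = L + 2 y$
$N{\left(u,s \right)} = 4 + u$ ($N{\left(u,s \right)} = u + 4 = 4 + u$)
$\left(N{\left(-15,\left(w{\left(2,2 \right)} + 0\right) \left(12 + 5 \left(-4\right)\right) \right)} - 53\right)^{2} = \left(\left(4 - 15\right) - 53\right)^{2} = \left(-11 - 53\right)^{2} = \left(-64\right)^{2} = 4096$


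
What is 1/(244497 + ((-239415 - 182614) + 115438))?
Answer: -1/62094 ≈ -1.6105e-5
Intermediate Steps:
1/(244497 + ((-239415 - 182614) + 115438)) = 1/(244497 + (-422029 + 115438)) = 1/(244497 - 306591) = 1/(-62094) = -1/62094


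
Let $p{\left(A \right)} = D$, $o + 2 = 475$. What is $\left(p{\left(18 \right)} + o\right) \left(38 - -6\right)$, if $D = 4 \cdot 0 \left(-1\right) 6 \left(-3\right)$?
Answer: $20812$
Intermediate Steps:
$o = 473$ ($o = -2 + 475 = 473$)
$D = 0$ ($D = 0 \left(\left(-6\right) \left(-3\right)\right) = 0 \cdot 18 = 0$)
$p{\left(A \right)} = 0$
$\left(p{\left(18 \right)} + o\right) \left(38 - -6\right) = \left(0 + 473\right) \left(38 - -6\right) = 473 \left(38 + \left(-38 + 44\right)\right) = 473 \left(38 + 6\right) = 473 \cdot 44 = 20812$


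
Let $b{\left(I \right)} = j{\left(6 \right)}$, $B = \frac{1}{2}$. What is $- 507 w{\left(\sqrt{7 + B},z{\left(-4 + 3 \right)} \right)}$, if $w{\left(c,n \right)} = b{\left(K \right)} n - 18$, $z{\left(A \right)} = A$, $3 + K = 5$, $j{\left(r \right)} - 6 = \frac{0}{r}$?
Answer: $12168$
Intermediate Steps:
$j{\left(r \right)} = 6$ ($j{\left(r \right)} = 6 + \frac{0}{r} = 6 + 0 = 6$)
$B = \frac{1}{2} \approx 0.5$
$K = 2$ ($K = -3 + 5 = 2$)
$b{\left(I \right)} = 6$
$w{\left(c,n \right)} = -18 + 6 n$ ($w{\left(c,n \right)} = 6 n - 18 = -18 + 6 n$)
$- 507 w{\left(\sqrt{7 + B},z{\left(-4 + 3 \right)} \right)} = - 507 \left(-18 + 6 \left(-4 + 3\right)\right) = - 507 \left(-18 + 6 \left(-1\right)\right) = - 507 \left(-18 - 6\right) = \left(-507\right) \left(-24\right) = 12168$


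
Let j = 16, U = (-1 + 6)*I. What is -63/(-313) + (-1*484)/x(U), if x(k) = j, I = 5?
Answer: -37621/1252 ≈ -30.049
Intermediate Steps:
U = 25 (U = (-1 + 6)*5 = 5*5 = 25)
x(k) = 16
-63/(-313) + (-1*484)/x(U) = -63/(-313) - 1*484/16 = -63*(-1/313) - 484*1/16 = 63/313 - 121/4 = -37621/1252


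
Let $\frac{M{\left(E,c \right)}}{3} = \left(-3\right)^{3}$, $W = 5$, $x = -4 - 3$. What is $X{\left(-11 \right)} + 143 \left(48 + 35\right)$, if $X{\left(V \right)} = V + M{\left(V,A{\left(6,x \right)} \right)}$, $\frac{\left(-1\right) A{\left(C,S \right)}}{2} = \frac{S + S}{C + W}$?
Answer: $11777$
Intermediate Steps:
$x = -7$
$A{\left(C,S \right)} = - \frac{4 S}{5 + C}$ ($A{\left(C,S \right)} = - 2 \frac{S + S}{C + 5} = - 2 \frac{2 S}{5 + C} = - \frac{4 S}{5 + C}$)
$M{\left(E,c \right)} = -81$ ($M{\left(E,c \right)} = 3 \left(-3\right)^{3} = 3 \left(-27\right) = -81$)
$X{\left(V \right)} = -81 + V$ ($X{\left(V \right)} = V - 81 = -81 + V$)
$X{\left(-11 \right)} + 143 \left(48 + 35\right) = \left(-81 - 11\right) + 143 \left(48 + 35\right) = -92 + 143 \cdot 83 = -92 + 11869 = 11777$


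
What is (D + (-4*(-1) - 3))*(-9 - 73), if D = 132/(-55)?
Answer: 574/5 ≈ 114.80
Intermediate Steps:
D = -12/5 (D = 132*(-1/55) = -12/5 ≈ -2.4000)
(D + (-4*(-1) - 3))*(-9 - 73) = (-12/5 + (-4*(-1) - 3))*(-9 - 73) = (-12/5 + (4 - 3))*(-82) = (-12/5 + 1)*(-82) = -7/5*(-82) = 574/5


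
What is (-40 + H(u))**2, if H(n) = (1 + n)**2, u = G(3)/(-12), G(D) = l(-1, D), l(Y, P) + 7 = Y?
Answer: 112225/81 ≈ 1385.5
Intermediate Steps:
l(Y, P) = -7 + Y
G(D) = -8 (G(D) = -7 - 1 = -8)
u = 2/3 (u = -8/(-12) = -8*(-1/12) = 2/3 ≈ 0.66667)
(-40 + H(u))**2 = (-40 + (1 + 2/3)**2)**2 = (-40 + (5/3)**2)**2 = (-40 + 25/9)**2 = (-335/9)**2 = 112225/81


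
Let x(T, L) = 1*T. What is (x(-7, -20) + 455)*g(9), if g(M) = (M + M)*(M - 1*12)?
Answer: -24192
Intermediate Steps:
g(M) = 2*M*(-12 + M) (g(M) = (2*M)*(M - 12) = (2*M)*(-12 + M) = 2*M*(-12 + M))
x(T, L) = T
(x(-7, -20) + 455)*g(9) = (-7 + 455)*(2*9*(-12 + 9)) = 448*(2*9*(-3)) = 448*(-54) = -24192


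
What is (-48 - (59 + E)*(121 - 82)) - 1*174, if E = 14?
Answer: -3069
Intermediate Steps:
(-48 - (59 + E)*(121 - 82)) - 1*174 = (-48 - (59 + 14)*(121 - 82)) - 1*174 = (-48 - 73*39) - 174 = (-48 - 1*2847) - 174 = (-48 - 2847) - 174 = -2895 - 174 = -3069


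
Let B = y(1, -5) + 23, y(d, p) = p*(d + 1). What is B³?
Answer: 2197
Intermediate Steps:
y(d, p) = p*(1 + d)
B = 13 (B = -5*(1 + 1) + 23 = -5*2 + 23 = -10 + 23 = 13)
B³ = 13³ = 2197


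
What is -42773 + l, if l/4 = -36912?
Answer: -190421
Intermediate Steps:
l = -147648 (l = 4*(-36912) = -147648)
-42773 + l = -42773 - 147648 = -190421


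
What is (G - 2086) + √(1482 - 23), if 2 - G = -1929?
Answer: -155 + √1459 ≈ -116.80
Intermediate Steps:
G = 1931 (G = 2 - 1*(-1929) = 2 + 1929 = 1931)
(G - 2086) + √(1482 - 23) = (1931 - 2086) + √(1482 - 23) = -155 + √1459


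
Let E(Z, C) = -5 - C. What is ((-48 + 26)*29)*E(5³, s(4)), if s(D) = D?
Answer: 5742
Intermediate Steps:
((-48 + 26)*29)*E(5³, s(4)) = ((-48 + 26)*29)*(-5 - 1*4) = (-22*29)*(-5 - 4) = -638*(-9) = 5742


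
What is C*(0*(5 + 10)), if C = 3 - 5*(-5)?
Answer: 0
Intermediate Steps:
C = 28 (C = 3 + 25 = 28)
C*(0*(5 + 10)) = 28*(0*(5 + 10)) = 28*(0*15) = 28*0 = 0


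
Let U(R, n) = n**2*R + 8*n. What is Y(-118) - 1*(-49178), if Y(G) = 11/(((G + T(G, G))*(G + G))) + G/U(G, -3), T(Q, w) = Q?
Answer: 1487290005221/30242928 ≈ 49178.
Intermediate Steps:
U(R, n) = 8*n + R*n**2 (U(R, n) = R*n**2 + 8*n = 8*n + R*n**2)
Y(G) = 11/(4*G**2) + G/(-24 + 9*G) (Y(G) = 11/(((G + G)*(G + G))) + G/((-3*(8 + G*(-3)))) = 11/(((2*G)*(2*G))) + G/((-3*(8 - 3*G))) = 11/((4*G**2)) + G/(-24 + 9*G) = 11*(1/(4*G**2)) + G/(-24 + 9*G) = 11/(4*G**2) + G/(-24 + 9*G))
Y(-118) - 1*(-49178) = (1/12)*(-264 + 4*(-118)**3 + 99*(-118))/((-118)**2*(-8 + 3*(-118))) - 1*(-49178) = (1/12)*(1/13924)*(-264 + 4*(-1643032) - 11682)/(-8 - 354) + 49178 = (1/12)*(1/13924)*(-264 - 6572128 - 11682)/(-362) + 49178 = (1/12)*(1/13924)*(-1/362)*(-6584074) + 49178 = 3292037/30242928 + 49178 = 1487290005221/30242928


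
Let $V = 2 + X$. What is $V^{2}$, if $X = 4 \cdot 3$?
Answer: $196$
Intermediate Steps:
$X = 12$
$V = 14$ ($V = 2 + 12 = 14$)
$V^{2} = 14^{2} = 196$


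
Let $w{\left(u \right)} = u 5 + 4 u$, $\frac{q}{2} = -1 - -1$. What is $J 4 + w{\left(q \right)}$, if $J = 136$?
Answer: $544$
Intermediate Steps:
$q = 0$ ($q = 2 \left(-1 - -1\right) = 2 \left(-1 + 1\right) = 2 \cdot 0 = 0$)
$w{\left(u \right)} = 9 u$ ($w{\left(u \right)} = 5 u + 4 u = 9 u$)
$J 4 + w{\left(q \right)} = 136 \cdot 4 + 9 \cdot 0 = 544 + 0 = 544$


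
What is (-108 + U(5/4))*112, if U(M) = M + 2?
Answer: -11732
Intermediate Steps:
U(M) = 2 + M
(-108 + U(5/4))*112 = (-108 + (2 + 5/4))*112 = (-108 + 13/4)*112 = -419/4*112 = -11732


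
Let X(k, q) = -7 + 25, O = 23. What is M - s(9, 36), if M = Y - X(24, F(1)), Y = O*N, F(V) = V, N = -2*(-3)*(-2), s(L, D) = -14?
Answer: -280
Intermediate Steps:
N = -12 (N = 6*(-2) = -12)
Y = -276 (Y = 23*(-12) = -276)
X(k, q) = 18
M = -294 (M = -276 - 1*18 = -276 - 18 = -294)
M - s(9, 36) = -294 - 1*(-14) = -294 + 14 = -280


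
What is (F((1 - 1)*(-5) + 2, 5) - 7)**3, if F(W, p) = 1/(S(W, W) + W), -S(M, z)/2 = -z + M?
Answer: -2197/8 ≈ -274.63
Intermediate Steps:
S(M, z) = -2*M + 2*z (S(M, z) = -2*(-z + M) = -2*(M - z) = -2*M + 2*z)
F(W, p) = 1/W (F(W, p) = 1/((-2*W + 2*W) + W) = 1/(0 + W) = 1/W)
(F((1 - 1)*(-5) + 2, 5) - 7)**3 = (1/((1 - 1)*(-5) + 2) - 7)**3 = (1/(0*(-5) + 2) - 7)**3 = (1/(0 + 2) - 7)**3 = (1/2 - 7)**3 = (-13/2)**3 = -2197/8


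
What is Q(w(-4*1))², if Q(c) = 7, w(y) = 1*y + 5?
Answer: 49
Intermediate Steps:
w(y) = 5 + y (w(y) = y + 5 = 5 + y)
Q(w(-4*1))² = 7² = 49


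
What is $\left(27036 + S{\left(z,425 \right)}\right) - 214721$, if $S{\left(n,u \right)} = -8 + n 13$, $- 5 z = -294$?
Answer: $- \frac{934643}{5} \approx -1.8693 \cdot 10^{5}$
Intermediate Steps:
$z = \frac{294}{5}$ ($z = \left(- \frac{1}{5}\right) \left(-294\right) = \frac{294}{5} \approx 58.8$)
$S{\left(n,u \right)} = -8 + 13 n$
$\left(27036 + S{\left(z,425 \right)}\right) - 214721 = \left(27036 + \left(-8 + 13 \cdot \frac{294}{5}\right)\right) - 214721 = \left(27036 + \left(-8 + \frac{3822}{5}\right)\right) - 214721 = \left(27036 + \frac{3782}{5}\right) - 214721 = \frac{138962}{5} - 214721 = - \frac{934643}{5}$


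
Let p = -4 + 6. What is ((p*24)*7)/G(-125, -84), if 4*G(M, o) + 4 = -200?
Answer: -112/17 ≈ -6.5882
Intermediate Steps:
p = 2
G(M, o) = -51 (G(M, o) = -1 + (¼)*(-200) = -1 - 50 = -51)
((p*24)*7)/G(-125, -84) = ((2*24)*7)/(-51) = (48*7)*(-1/51) = 336*(-1/51) = -112/17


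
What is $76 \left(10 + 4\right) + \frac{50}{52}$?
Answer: $\frac{27689}{26} \approx 1065.0$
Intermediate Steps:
$76 \left(10 + 4\right) + \frac{50}{52} = 76 \cdot 14 + 50 \cdot \frac{1}{52} = 1064 + \frac{25}{26} = \frac{27689}{26}$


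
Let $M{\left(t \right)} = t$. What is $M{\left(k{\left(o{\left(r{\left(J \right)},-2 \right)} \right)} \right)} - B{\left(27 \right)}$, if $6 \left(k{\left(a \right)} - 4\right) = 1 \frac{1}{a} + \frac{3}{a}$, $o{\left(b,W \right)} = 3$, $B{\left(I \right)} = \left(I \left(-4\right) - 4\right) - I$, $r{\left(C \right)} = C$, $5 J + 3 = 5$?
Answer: $\frac{1289}{9} \approx 143.22$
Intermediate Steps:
$J = \frac{2}{5}$ ($J = - \frac{3}{5} + \frac{1}{5} \cdot 5 = - \frac{3}{5} + 1 = \frac{2}{5} \approx 0.4$)
$B{\left(I \right)} = -4 - 5 I$ ($B{\left(I \right)} = \left(- 4 I - 4\right) - I = \left(-4 - 4 I\right) - I = -4 - 5 I$)
$k{\left(a \right)} = 4 + \frac{2}{3 a}$ ($k{\left(a \right)} = 4 + \frac{1 \frac{1}{a} + \frac{3}{a}}{6} = 4 + \frac{\frac{1}{a} + \frac{3}{a}}{6} = 4 + \frac{4 \frac{1}{a}}{6} = 4 + \frac{2}{3 a}$)
$M{\left(k{\left(o{\left(r{\left(J \right)},-2 \right)} \right)} \right)} - B{\left(27 \right)} = \left(4 + \frac{2}{3 \cdot 3}\right) - \left(-4 - 135\right) = \left(4 + \frac{2}{3} \cdot \frac{1}{3}\right) - \left(-4 - 135\right) = \left(4 + \frac{2}{9}\right) - -139 = \frac{38}{9} + 139 = \frac{1289}{9}$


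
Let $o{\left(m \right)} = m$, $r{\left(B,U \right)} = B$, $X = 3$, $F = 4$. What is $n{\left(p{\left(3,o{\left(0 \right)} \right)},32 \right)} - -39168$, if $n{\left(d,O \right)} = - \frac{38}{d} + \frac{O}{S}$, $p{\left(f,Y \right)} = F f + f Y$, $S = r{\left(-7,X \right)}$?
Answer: $\frac{1644731}{42} \approx 39160.0$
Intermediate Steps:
$S = -7$
$p{\left(f,Y \right)} = 4 f + Y f$ ($p{\left(f,Y \right)} = 4 f + f Y = 4 f + Y f$)
$n{\left(d,O \right)} = - \frac{38}{d} - \frac{O}{7}$ ($n{\left(d,O \right)} = - \frac{38}{d} + \frac{O}{-7} = - \frac{38}{d} + O \left(- \frac{1}{7}\right) = - \frac{38}{d} - \frac{O}{7}$)
$n{\left(p{\left(3,o{\left(0 \right)} \right)},32 \right)} - -39168 = \left(- \frac{38}{3 \left(4 + 0\right)} - \frac{32}{7}\right) - -39168 = \left(- \frac{38}{3 \cdot 4} - \frac{32}{7}\right) + 39168 = \left(- \frac{38}{12} - \frac{32}{7}\right) + 39168 = \left(\left(-38\right) \frac{1}{12} - \frac{32}{7}\right) + 39168 = \left(- \frac{19}{6} - \frac{32}{7}\right) + 39168 = - \frac{325}{42} + 39168 = \frac{1644731}{42}$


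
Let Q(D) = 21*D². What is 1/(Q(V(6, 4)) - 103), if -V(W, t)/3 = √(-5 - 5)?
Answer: -1/1993 ≈ -0.00050176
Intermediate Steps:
V(W, t) = -3*I*√10 (V(W, t) = -3*√(-5 - 5) = -3*I*√10)
1/(Q(V(6, 4)) - 103) = 1/(21*(-3*I*√10)² - 103) = 1/(21*(-90) - 103) = 1/(-1890 - 103) = 1/(-1993) = -1/1993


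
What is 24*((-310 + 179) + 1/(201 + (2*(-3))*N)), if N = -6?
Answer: -248368/79 ≈ -3143.9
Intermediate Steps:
24*((-310 + 179) + 1/(201 + (2*(-3))*N)) = 24*((-310 + 179) + 1/(201 + (2*(-3))*(-6))) = 24*(-131 + 1/(201 - 6*(-6))) = 24*(-131 + 1/(201 + 36)) = 24*(-131 + 1/237) = 24*(-31046/237) = -248368/79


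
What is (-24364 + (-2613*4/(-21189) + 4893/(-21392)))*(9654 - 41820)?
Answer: 8457723699600375/10792264 ≈ 7.8368e+8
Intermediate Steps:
(-24364 + (-2613*4/(-21189) + 4893/(-21392)))*(9654 - 41820) = (-24364 + (-10452*(-1/21189) + 4893*(-1/21392)))*(-32166) = (-24364 + (3484/7063 - 699/3056))*(-32166) = (-24364 + 5710067/21584528)*(-32166) = -525879730125/21584528*(-32166) = 8457723699600375/10792264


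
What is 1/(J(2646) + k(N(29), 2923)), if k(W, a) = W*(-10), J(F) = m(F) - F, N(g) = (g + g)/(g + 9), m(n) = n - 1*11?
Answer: -19/499 ≈ -0.038076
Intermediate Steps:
m(n) = -11 + n (m(n) = n - 11 = -11 + n)
N(g) = 2*g/(9 + g) (N(g) = (2*g)/(9 + g) = 2*g/(9 + g))
J(F) = -11 (J(F) = (-11 + F) - F = -11)
k(W, a) = -10*W
1/(J(2646) + k(N(29), 2923)) = 1/(-11 - 20*29/(9 + 29)) = 1/(-11 - 20*29/38) = 1/(-11 - 10*29/19) = 1/(-11 - 290/19) = 1/(-499/19) = -19/499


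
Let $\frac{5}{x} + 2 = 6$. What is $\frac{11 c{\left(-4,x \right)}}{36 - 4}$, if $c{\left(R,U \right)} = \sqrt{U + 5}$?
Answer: $\frac{55}{64} \approx 0.85938$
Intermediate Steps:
$x = \frac{5}{4}$ ($x = \frac{5}{-2 + 6} = \frac{5}{4} \approx 1.25$)
$c{\left(R,U \right)} = \sqrt{5 + U}$
$\frac{11 c{\left(-4,x \right)}}{36 - 4} = \frac{11 \sqrt{5 + \frac{5}{4}}}{36 - 4} = \frac{11 \sqrt{\frac{25}{4}}}{32} = 11 \cdot \frac{5}{2} \cdot \frac{1}{32} = \frac{55}{2} \cdot \frac{1}{32} = \frac{55}{64}$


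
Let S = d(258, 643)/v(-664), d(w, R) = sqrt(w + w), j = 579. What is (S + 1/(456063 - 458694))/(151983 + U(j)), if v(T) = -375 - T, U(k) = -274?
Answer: -1/399146379 + 2*sqrt(129)/43843901 ≈ 5.1560e-7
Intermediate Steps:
d(w, R) = sqrt(2)*sqrt(w) (d(w, R) = sqrt(2*w) = sqrt(2)*sqrt(w))
S = 2*sqrt(129)/289 (S = (sqrt(2)*sqrt(258))/(-375 - 1*(-664)) = (2*sqrt(129))/(-375 + 664) = (2*sqrt(129))/289 = (2*sqrt(129))*(1/289) = 2*sqrt(129)/289 ≈ 0.078601)
(S + 1/(456063 - 458694))/(151983 + U(j)) = (2*sqrt(129)/289 + 1/(456063 - 458694))/(151983 - 274) = (2*sqrt(129)/289 + 1/(-2631))/151709 = (2*sqrt(129)/289 - 1/2631)*(1/151709) = (-1/2631 + 2*sqrt(129)/289)*(1/151709) = -1/399146379 + 2*sqrt(129)/43843901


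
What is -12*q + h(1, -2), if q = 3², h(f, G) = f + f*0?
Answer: -107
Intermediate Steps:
h(f, G) = f (h(f, G) = f + 0 = f)
q = 9
-12*q + h(1, -2) = -12*9 + 1 = -108 + 1 = -107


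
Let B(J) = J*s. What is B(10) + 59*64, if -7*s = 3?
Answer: 26402/7 ≈ 3771.7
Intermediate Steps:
s = -3/7 (s = -⅐*3 = -3/7 ≈ -0.42857)
B(J) = -3*J/7 (B(J) = J*(-3/7) = -3*J/7)
B(10) + 59*64 = -3/7*10 + 59*64 = -30/7 + 3776 = 26402/7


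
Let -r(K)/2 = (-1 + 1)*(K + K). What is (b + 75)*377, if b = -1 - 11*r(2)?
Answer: 27898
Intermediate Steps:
r(K) = 0 (r(K) = -2*(-1 + 1)*(K + K) = -0*2*K = -2*0 = 0)
b = -1 (b = -1 - 11*0 = -1 + 0 = -1)
(b + 75)*377 = (-1 + 75)*377 = 74*377 = 27898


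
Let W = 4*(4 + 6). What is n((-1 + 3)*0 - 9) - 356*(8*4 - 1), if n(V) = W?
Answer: -10996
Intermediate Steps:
W = 40 (W = 4*10 = 40)
n(V) = 40
n((-1 + 3)*0 - 9) - 356*(8*4 - 1) = 40 - 356*(8*4 - 1) = 40 - 356*(32 - 1) = 40 - 356*31 = 40 - 11036 = -10996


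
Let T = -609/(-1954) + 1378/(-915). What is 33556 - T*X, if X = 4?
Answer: 30001824734/893955 ≈ 33561.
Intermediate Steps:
T = -2135377/1787910 (T = -609*(-1/1954) + 1378*(-1/915) = 609/1954 - 1378/915 = -2135377/1787910 ≈ -1.1943)
33556 - T*X = 33556 - (-2135377)*4/1787910 = 33556 - 1*(-4270754/893955) = 33556 + 4270754/893955 = 30001824734/893955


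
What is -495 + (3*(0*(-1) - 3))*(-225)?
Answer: 1530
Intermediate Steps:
-495 + (3*(0*(-1) - 3))*(-225) = -495 + (3*(0 - 3))*(-225) = -495 + (3*(-3))*(-225) = -495 - 9*(-225) = -495 + 2025 = 1530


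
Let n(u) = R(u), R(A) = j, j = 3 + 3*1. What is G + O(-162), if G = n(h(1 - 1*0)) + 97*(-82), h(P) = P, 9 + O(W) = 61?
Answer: -7896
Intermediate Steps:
j = 6 (j = 3 + 3 = 6)
O(W) = 52 (O(W) = -9 + 61 = 52)
R(A) = 6
n(u) = 6
G = -7948 (G = 6 + 97*(-82) = 6 - 7954 = -7948)
G + O(-162) = -7948 + 52 = -7896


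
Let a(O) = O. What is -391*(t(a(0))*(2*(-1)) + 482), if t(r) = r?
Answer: -188462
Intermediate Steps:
-391*(t(a(0))*(2*(-1)) + 482) = -391*(0*(2*(-1)) + 482) = -391*(0*(-2) + 482) = -391*(0 + 482) = -391*482 = -188462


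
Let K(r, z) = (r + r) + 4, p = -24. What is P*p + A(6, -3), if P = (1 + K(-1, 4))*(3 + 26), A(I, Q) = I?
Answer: -2082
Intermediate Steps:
K(r, z) = 4 + 2*r (K(r, z) = 2*r + 4 = 4 + 2*r)
P = 87 (P = (1 + (4 + 2*(-1)))*(3 + 26) = (1 + (4 - 2))*29 = (1 + 2)*29 = 3*29 = 87)
P*p + A(6, -3) = 87*(-24) + 6 = -2088 + 6 = -2082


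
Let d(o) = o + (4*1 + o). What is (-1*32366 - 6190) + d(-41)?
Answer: -38634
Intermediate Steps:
d(o) = 4 + 2*o (d(o) = o + (4 + o) = 4 + 2*o)
(-1*32366 - 6190) + d(-41) = (-1*32366 - 6190) + (4 + 2*(-41)) = (-32366 - 6190) + (4 - 82) = -38556 - 78 = -38634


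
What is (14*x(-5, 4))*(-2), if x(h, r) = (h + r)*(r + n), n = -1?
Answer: 84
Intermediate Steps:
x(h, r) = (-1 + r)*(h + r) (x(h, r) = (h + r)*(r - 1) = (h + r)*(-1 + r) = (-1 + r)*(h + r))
(14*x(-5, 4))*(-2) = (14*(4² - 1*(-5) - 1*4 - 5*4))*(-2) = (14*(16 + 5 - 4 - 20))*(-2) = (14*(-3))*(-2) = -42*(-2) = 84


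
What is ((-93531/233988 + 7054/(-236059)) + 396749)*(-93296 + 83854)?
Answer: -34485955589970536489/9205828882 ≈ -3.7461e+9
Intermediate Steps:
((-93531/233988 + 7054/(-236059)) + 396749)*(-93296 + 83854) = ((-93531*1/233988 + 7054*(-1/236059)) + 396749)*(-9442) = ((-31177/77996 - 7054/236059) + 396749)*(-9442) = (-7909795227/18411657764 + 396749)*(-9442) = (7304798896414009/18411657764)*(-9442) = -34485955589970536489/9205828882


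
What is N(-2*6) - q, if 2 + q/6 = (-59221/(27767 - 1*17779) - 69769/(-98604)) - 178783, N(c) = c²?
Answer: 2001209017535/1865259 ≈ 1.0729e+6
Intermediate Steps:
q = -2000940420239/1865259 (q = -12 + 6*((-59221/(27767 - 1*17779) - 69769/(-98604)) - 178783) = -12 + 6*((-59221/(27767 - 17779) - 69769*(-1/98604)) - 178783) = -12 + 6*((-59221/9988 + 69769/98604) - 178783) = -12 + 6*(-58438349/11191554 - 178783) = -12 + 6*(-2000918037131/11191554) = -12 - 2000918037131/1865259 = -2000940420239/1865259 ≈ -1.0727e+6)
N(-2*6) - q = (-2*6)² - 1*(-2000940420239/1865259) = (-12)² + 2000940420239/1865259 = 144 + 2000940420239/1865259 = 2001209017535/1865259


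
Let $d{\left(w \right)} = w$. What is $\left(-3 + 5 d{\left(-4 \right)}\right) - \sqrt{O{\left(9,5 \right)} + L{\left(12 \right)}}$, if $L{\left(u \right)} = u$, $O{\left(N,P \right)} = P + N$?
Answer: $-23 - \sqrt{26} \approx -28.099$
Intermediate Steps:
$O{\left(N,P \right)} = N + P$
$\left(-3 + 5 d{\left(-4 \right)}\right) - \sqrt{O{\left(9,5 \right)} + L{\left(12 \right)}} = \left(-3 + 5 \left(-4\right)\right) - \sqrt{\left(9 + 5\right) + 12} = \left(-3 - 20\right) - \sqrt{14 + 12} = -23 - \sqrt{26}$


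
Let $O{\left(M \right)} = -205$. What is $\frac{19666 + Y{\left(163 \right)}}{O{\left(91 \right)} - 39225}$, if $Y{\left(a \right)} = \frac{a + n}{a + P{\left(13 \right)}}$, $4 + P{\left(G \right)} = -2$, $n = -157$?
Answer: $- \frac{1543784}{3095255} \approx -0.49876$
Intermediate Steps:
$P{\left(G \right)} = -6$ ($P{\left(G \right)} = -4 - 2 = -6$)
$Y{\left(a \right)} = \frac{-157 + a}{-6 + a}$ ($Y{\left(a \right)} = \frac{a - 157}{a - 6} = \frac{-157 + a}{-6 + a}$)
$\frac{19666 + Y{\left(163 \right)}}{O{\left(91 \right)} - 39225} = \frac{19666 + \frac{-157 + 163}{-6 + 163}}{-205 - 39225} = \frac{19666 + \frac{1}{157} \cdot 6}{-39430} = \left(19666 + \frac{1}{157} \cdot 6\right) \left(- \frac{1}{39430}\right) = \left(19666 + \frac{6}{157}\right) \left(- \frac{1}{39430}\right) = \frac{3087568}{157} \left(- \frac{1}{39430}\right) = - \frac{1543784}{3095255}$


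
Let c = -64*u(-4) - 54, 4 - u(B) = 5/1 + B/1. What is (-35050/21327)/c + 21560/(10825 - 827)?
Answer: 28365929855/13113481779 ≈ 2.1631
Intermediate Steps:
u(B) = -1 - B (u(B) = 4 - (5/1 + B/1) = 4 - (5*1 + B*1) = 4 - (5 + B) = 4 + (-5 - B) = -1 - B)
c = -246 (c = -64*(-1 - 1*(-4)) - 54 = -64*(-1 + 4) - 54 = -64*3 - 54 = -192 - 54 = -246)
(-35050/21327)/c + 21560/(10825 - 827) = -35050/21327/(-246) + 21560/(10825 - 827) = -35050*1/21327*(-1/246) + 21560/9998 = -35050/21327*(-1/246) + 21560*(1/9998) = 17525/2623221 + 10780/4999 = 28365929855/13113481779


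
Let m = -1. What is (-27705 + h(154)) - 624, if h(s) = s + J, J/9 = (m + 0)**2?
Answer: -28166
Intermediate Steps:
J = 9 (J = 9*(-1 + 0)**2 = 9*(-1)**2 = 9*1 = 9)
h(s) = 9 + s (h(s) = s + 9 = 9 + s)
(-27705 + h(154)) - 624 = (-27705 + (9 + 154)) - 624 = (-27705 + 163) - 624 = -27542 - 624 = -28166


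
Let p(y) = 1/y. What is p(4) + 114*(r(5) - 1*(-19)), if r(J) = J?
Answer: 10945/4 ≈ 2736.3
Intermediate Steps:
p(y) = 1/y
p(4) + 114*(r(5) - 1*(-19)) = 1/4 + 114*(5 - 1*(-19)) = ¼ + 114*(5 + 19) = ¼ + 114*24 = ¼ + 2736 = 10945/4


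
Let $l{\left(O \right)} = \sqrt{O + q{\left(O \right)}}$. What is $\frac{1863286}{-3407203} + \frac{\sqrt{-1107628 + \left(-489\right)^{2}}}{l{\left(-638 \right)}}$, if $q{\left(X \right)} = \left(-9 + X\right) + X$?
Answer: $- \frac{1863286}{3407203} + \frac{\sqrt{1670138961}}{1923} \approx 20.705$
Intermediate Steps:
$q{\left(X \right)} = -9 + 2 X$
$l{\left(O \right)} = \sqrt{-9 + 3 O}$ ($l{\left(O \right)} = \sqrt{O + \left(-9 + 2 O\right)} = \sqrt{-9 + 3 O}$)
$\frac{1863286}{-3407203} + \frac{\sqrt{-1107628 + \left(-489\right)^{2}}}{l{\left(-638 \right)}} = \frac{1863286}{-3407203} + \frac{\sqrt{-1107628 + \left(-489\right)^{2}}}{\sqrt{-9 + 3 \left(-638\right)}} = 1863286 \left(- \frac{1}{3407203}\right) + \frac{\sqrt{-1107628 + 239121}}{\sqrt{-9 - 1914}} = - \frac{1863286}{3407203} + \frac{\sqrt{-868507}}{\sqrt{-1923}} = - \frac{1863286}{3407203} + \frac{i \sqrt{868507}}{i \sqrt{1923}} = - \frac{1863286}{3407203} + i \sqrt{868507} \left(- \frac{i \sqrt{1923}}{1923}\right) = - \frac{1863286}{3407203} + \frac{\sqrt{1670138961}}{1923}$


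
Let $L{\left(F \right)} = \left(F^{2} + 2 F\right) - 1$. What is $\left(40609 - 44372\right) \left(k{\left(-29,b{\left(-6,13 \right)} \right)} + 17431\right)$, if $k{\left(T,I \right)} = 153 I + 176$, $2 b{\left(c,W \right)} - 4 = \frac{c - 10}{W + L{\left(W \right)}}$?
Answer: $- \frac{1549840469}{23} \approx -6.7384 \cdot 10^{7}$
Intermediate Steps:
$L{\left(F \right)} = -1 + F^{2} + 2 F$
$b{\left(c,W \right)} = 2 + \frac{-10 + c}{2 \left(-1 + W^{2} + 3 W\right)}$ ($b{\left(c,W \right)} = 2 + \frac{\left(c - 10\right) \frac{1}{W + \left(-1 + W^{2} + 2 W\right)}}{2} = 2 + \frac{\left(-10 + c\right) \frac{1}{-1 + W^{2} + 3 W}}{2} = 2 + \frac{\frac{1}{-1 + W^{2} + 3 W} \left(-10 + c\right)}{2} = 2 + \frac{-10 + c}{2 \left(-1 + W^{2} + 3 W\right)}$)
$k{\left(T,I \right)} = 176 + 153 I$
$\left(40609 - 44372\right) \left(k{\left(-29,b{\left(-6,13 \right)} \right)} + 17431\right) = \left(40609 - 44372\right) \left(\left(176 + 153 \frac{-14 - 6 + 4 \cdot 13^{2} + 12 \cdot 13}{2 \left(-1 + 13^{2} + 3 \cdot 13\right)}\right) + 17431\right) = - 3763 \left(\left(176 + 153 \frac{-14 - 6 + 4 \cdot 169 + 156}{2 \left(-1 + 169 + 39\right)}\right) + 17431\right) = - 3763 \left(\left(176 + 153 \frac{-14 - 6 + 676 + 156}{2 \cdot 207}\right) + 17431\right) = - 3763 \left(\left(176 + 153 \cdot \frac{1}{2} \cdot \frac{1}{207} \cdot 812\right) + 17431\right) = - 3763 \left(\left(176 + 153 \cdot \frac{406}{207}\right) + 17431\right) = - 3763 \left(\left(176 + \frac{6902}{23}\right) + 17431\right) = - 3763 \left(\frac{10950}{23} + 17431\right) = \left(-3763\right) \frac{411863}{23} = - \frac{1549840469}{23}$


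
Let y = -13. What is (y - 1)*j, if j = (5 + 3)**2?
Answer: -896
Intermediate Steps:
j = 64 (j = 8**2 = 64)
(y - 1)*j = (-13 - 1)*64 = -14*64 = -896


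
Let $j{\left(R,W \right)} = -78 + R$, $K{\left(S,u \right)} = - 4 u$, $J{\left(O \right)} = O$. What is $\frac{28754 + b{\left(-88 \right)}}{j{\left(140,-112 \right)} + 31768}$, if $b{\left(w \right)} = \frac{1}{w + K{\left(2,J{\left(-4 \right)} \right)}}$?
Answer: $\frac{2070287}{2291760} \approx 0.90336$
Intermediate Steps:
$b{\left(w \right)} = \frac{1}{16 + w}$ ($b{\left(w \right)} = \frac{1}{w - -16} = \frac{1}{w + 16} = \frac{1}{16 + w}$)
$\frac{28754 + b{\left(-88 \right)}}{j{\left(140,-112 \right)} + 31768} = \frac{28754 + \frac{1}{16 - 88}}{\left(-78 + 140\right) + 31768} = \frac{28754 + \frac{1}{-72}}{62 + 31768} = \frac{28754 - \frac{1}{72}}{31830} = \frac{2070287}{72} \cdot \frac{1}{31830} = \frac{2070287}{2291760}$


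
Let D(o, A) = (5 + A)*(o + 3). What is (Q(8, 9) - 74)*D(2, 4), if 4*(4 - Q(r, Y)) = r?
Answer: -3240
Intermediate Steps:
Q(r, Y) = 4 - r/4
D(o, A) = (3 + o)*(5 + A) (D(o, A) = (5 + A)*(3 + o) = (3 + o)*(5 + A))
(Q(8, 9) - 74)*D(2, 4) = ((4 - ¼*8) - 74)*(15 + 3*4 + 5*2 + 4*2) = ((4 - 2) - 74)*(15 + 12 + 10 + 8) = (2 - 74)*45 = -72*45 = -3240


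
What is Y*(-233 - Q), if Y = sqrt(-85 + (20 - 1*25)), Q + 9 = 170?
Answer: -1182*I*sqrt(10) ≈ -3737.8*I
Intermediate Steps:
Q = 161 (Q = -9 + 170 = 161)
Y = 3*I*sqrt(10) (Y = sqrt(-85 + (20 - 25)) = sqrt(-85 - 5) = sqrt(-90) = 3*I*sqrt(10) ≈ 9.4868*I)
Y*(-233 - Q) = (3*I*sqrt(10))*(-233 - 1*161) = (3*I*sqrt(10))*(-233 - 161) = (3*I*sqrt(10))*(-394) = -1182*I*sqrt(10)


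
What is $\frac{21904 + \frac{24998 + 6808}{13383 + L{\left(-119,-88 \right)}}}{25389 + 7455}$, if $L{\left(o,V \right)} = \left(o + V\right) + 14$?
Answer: $\frac{1214057}{1820220} \approx 0.66698$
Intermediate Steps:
$L{\left(o,V \right)} = 14 + V + o$ ($L{\left(o,V \right)} = \left(V + o\right) + 14 = 14 + V + o$)
$\frac{21904 + \frac{24998 + 6808}{13383 + L{\left(-119,-88 \right)}}}{25389 + 7455} = \frac{21904 + \frac{24998 + 6808}{13383 - 193}}{25389 + 7455} = \frac{21904 + \frac{31806}{13383 - 193}}{32844} = \left(21904 + \frac{31806}{13190}\right) \frac{1}{32844} = \left(21904 + 31806 \cdot \frac{1}{13190}\right) \frac{1}{32844} = \left(21904 + \frac{15903}{6595}\right) \frac{1}{32844} = \frac{144472783}{6595} \cdot \frac{1}{32844} = \frac{1214057}{1820220}$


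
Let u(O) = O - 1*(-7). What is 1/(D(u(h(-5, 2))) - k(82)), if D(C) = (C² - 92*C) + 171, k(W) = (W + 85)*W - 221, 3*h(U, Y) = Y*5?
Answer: -9/127313 ≈ -7.0692e-5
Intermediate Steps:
h(U, Y) = 5*Y/3 (h(U, Y) = (Y*5)/3 = (5*Y)/3 = 5*Y/3)
u(O) = 7 + O (u(O) = O + 7 = 7 + O)
k(W) = -221 + W*(85 + W) (k(W) = (85 + W)*W - 221 = W*(85 + W) - 221 = -221 + W*(85 + W))
D(C) = 171 + C² - 92*C
1/(D(u(h(-5, 2))) - k(82)) = 1/((171 + (7 + (5/3)*2)² - 92*(7 + (5/3)*2)) - (-221 + 82² + 85*82)) = 1/((171 + (7 + 10/3)² - 92*(7 + 10/3)) - (-221 + 6724 + 6970)) = 1/((171 + (31/3)² - 92*31/3) - 1*13473) = 1/((171 + 961/9 - 2852/3) - 13473) = 1/(-6056/9 - 13473) = 1/(-127313/9) = -9/127313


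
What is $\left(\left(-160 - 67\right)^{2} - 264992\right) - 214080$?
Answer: $-427543$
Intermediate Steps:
$\left(\left(-160 - 67\right)^{2} - 264992\right) - 214080 = \left(\left(-227\right)^{2} - 264992\right) - 214080 = \left(51529 - 264992\right) - 214080 = -213463 - 214080 = -427543$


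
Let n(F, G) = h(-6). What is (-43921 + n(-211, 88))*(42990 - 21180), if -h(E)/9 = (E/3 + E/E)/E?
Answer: -957949725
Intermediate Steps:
h(E) = -9*(1 + E/3)/E (h(E) = -9*(E/3 + E/E)/E = -9*(E*(⅓) + 1)/E = -9*(E/3 + 1)/E = -9*(1 + E/3)/E)
n(F, G) = -3/2 (n(F, G) = -3 - 9/(-6) = -3 - 9*(-⅙) = -3 + 3/2 = -3/2)
(-43921 + n(-211, 88))*(42990 - 21180) = (-43921 - 3/2)*(42990 - 21180) = -87845/2*21810 = -957949725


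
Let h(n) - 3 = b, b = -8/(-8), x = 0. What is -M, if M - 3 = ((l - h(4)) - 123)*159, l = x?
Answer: 20190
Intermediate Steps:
b = 1 (b = -8*(-⅛) = 1)
l = 0
h(n) = 4 (h(n) = 3 + 1 = 4)
M = -20190 (M = 3 + ((0 - 1*4) - 123)*159 = 3 + ((0 - 4) - 123)*159 = 3 + (-4 - 123)*159 = 3 - 127*159 = 3 - 20193 = -20190)
-M = -1*(-20190) = 20190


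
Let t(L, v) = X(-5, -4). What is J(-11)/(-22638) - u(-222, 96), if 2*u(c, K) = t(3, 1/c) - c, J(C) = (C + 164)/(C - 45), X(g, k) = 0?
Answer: -46905885/422576 ≈ -111.00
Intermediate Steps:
t(L, v) = 0
J(C) = (164 + C)/(-45 + C)
u(c, K) = -c/2 (u(c, K) = (0 - c)/2 = (-c)/2 = -c/2)
J(-11)/(-22638) - u(-222, 96) = ((164 - 11)/(-45 - 11))/(-22638) - (-1)*(-222)/2 = (153/(-56))*(-1/22638) - 1*111 = -1/56*153*(-1/22638) - 111 = -153/56*(-1/22638) - 111 = 51/422576 - 111 = -46905885/422576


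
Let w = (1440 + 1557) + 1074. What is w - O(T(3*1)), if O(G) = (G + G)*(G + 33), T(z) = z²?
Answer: 3315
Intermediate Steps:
w = 4071 (w = 2997 + 1074 = 4071)
O(G) = 2*G*(33 + G) (O(G) = (2*G)*(33 + G) = 2*G*(33 + G))
w - O(T(3*1)) = 4071 - 2*(3*1)²*(33 + (3*1)²) = 4071 - 2*3²*(33 + 3²) = 4071 - 2*9*(33 + 9) = 4071 - 2*9*42 = 4071 - 1*756 = 4071 - 756 = 3315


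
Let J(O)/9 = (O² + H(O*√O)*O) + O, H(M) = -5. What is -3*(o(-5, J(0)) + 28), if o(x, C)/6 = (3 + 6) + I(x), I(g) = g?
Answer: -156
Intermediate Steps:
J(O) = -36*O + 9*O² (J(O) = 9*((O² - 5*O) + O) = 9*(O² - 4*O) = -36*O + 9*O²)
o(x, C) = 54 + 6*x (o(x, C) = 6*((3 + 6) + x) = 6*(9 + x) = 54 + 6*x)
-3*(o(-5, J(0)) + 28) = -3*((54 + 6*(-5)) + 28) = -3*((54 - 30) + 28) = -3*(24 + 28) = -3*52 = -156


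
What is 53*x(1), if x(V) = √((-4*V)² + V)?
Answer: 53*√17 ≈ 218.52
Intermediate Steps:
x(V) = √(V + 16*V²) (x(V) = √(16*V² + V) = √(V + 16*V²))
53*x(1) = 53*√(1*(1 + 16*1)) = 53*√(1*(1 + 16)) = 53*√(1*17) = 53*√17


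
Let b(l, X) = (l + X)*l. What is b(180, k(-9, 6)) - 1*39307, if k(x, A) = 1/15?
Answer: -6895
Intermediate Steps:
k(x, A) = 1/15
b(l, X) = l*(X + l) (b(l, X) = (X + l)*l = l*(X + l))
b(180, k(-9, 6)) - 1*39307 = 180*(1/15 + 180) - 1*39307 = 180*(2701/15) - 39307 = 32412 - 39307 = -6895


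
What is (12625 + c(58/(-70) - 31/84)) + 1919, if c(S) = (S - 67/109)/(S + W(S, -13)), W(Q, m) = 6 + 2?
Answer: 4529107705/311413 ≈ 14544.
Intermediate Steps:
W(Q, m) = 8
c(S) = (-67/109 + S)/(8 + S) (c(S) = (S - 67/109)/(S + 8) = (S - 67*1/109)/(8 + S) = (S - 67/109)/(8 + S) = (-67/109 + S)/(8 + S))
(12625 + c(58/(-70) - 31/84)) + 1919 = (12625 + (-67/109 + (58/(-70) - 31/84))/(8 + (58/(-70) - 31/84))) + 1919 = (12625 + (-67/109 + (58*(-1/70) - 31*1/84))/(8 + (58*(-1/70) - 31*1/84))) + 1919 = (12625 + (-67/109 + (-29/35 - 31/84))/(8 + (-29/35 - 31/84))) + 1919 = (12625 + (-67/109 - 503/420)/(8 - 503/420)) + 1919 = (12625 - 82967/45780/(2857/420)) + 1919 = (12625 + (420/2857)*(-82967/45780)) + 1919 = (12625 - 82967/311413) + 1919 = 3931506158/311413 + 1919 = 4529107705/311413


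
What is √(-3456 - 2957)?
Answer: 11*I*√53 ≈ 80.081*I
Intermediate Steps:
√(-3456 - 2957) = √(-6413) = 11*I*√53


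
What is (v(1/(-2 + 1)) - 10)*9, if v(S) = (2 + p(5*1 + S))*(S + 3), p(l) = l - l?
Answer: -54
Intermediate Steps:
p(l) = 0
v(S) = 6 + 2*S (v(S) = (2 + 0)*(S + 3) = 2*(3 + S) = 6 + 2*S)
(v(1/(-2 + 1)) - 10)*9 = ((6 + 2/(-2 + 1)) - 10)*9 = ((6 + 2/(-1)) - 10)*9 = ((6 + 2*(-1)) - 10)*9 = ((6 - 2) - 10)*9 = (4 - 10)*9 = -6*9 = -54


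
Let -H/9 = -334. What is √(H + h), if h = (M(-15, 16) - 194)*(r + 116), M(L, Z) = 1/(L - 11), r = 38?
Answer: I*√4542031/13 ≈ 163.94*I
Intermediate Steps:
H = 3006 (H = -9*(-334) = 3006)
M(L, Z) = 1/(-11 + L)
h = -388465/13 (h = (1/(-11 - 15) - 194)*(38 + 116) = (1/(-26) - 194)*154 = (-1/26 - 194)*154 = -5045/26*154 = -388465/13 ≈ -29882.)
√(H + h) = √(3006 - 388465/13) = √(-349387/13) = I*√4542031/13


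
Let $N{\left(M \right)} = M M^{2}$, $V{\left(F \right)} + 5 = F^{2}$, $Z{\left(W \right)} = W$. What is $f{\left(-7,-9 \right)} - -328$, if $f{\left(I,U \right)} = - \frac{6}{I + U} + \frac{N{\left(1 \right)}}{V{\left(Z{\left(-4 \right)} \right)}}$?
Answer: $\frac{28905}{88} \approx 328.47$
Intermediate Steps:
$V{\left(F \right)} = -5 + F^{2}$
$N{\left(M \right)} = M^{3}$
$f{\left(I,U \right)} = \frac{1}{11} - \frac{6}{I + U}$ ($f{\left(I,U \right)} = - \frac{6}{I + U} + \frac{1^{3}}{-5 + \left(-4\right)^{2}} = - \frac{6}{I + U} + 1 \frac{1}{-5 + 16} = - \frac{6}{I + U} + 1 \cdot \frac{1}{11} = - \frac{6}{I + U} + \frac{1}{11} = \frac{1}{11} - \frac{6}{I + U}$)
$f{\left(-7,-9 \right)} - -328 = \frac{-66 - 7 - 9}{11 \left(-7 - 9\right)} - -328 = \frac{1}{11} \frac{1}{-16} \left(-82\right) + 328 = \frac{1}{11} \left(- \frac{1}{16}\right) \left(-82\right) + 328 = \frac{41}{88} + 328 = \frac{28905}{88}$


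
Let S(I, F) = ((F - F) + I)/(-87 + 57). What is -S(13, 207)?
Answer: 13/30 ≈ 0.43333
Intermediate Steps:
S(I, F) = -I/30 (S(I, F) = (0 + I)/(-30) = I*(-1/30) = -I/30)
-S(13, 207) = -(-1)*13/30 = -1*(-13/30) = 13/30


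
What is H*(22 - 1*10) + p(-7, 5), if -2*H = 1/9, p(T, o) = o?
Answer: 13/3 ≈ 4.3333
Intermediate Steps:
H = -1/18 (H = -½/9 = -½*⅑ = -1/18 ≈ -0.055556)
H*(22 - 1*10) + p(-7, 5) = -(22 - 1*10)/18 + 5 = -(22 - 10)/18 + 5 = -1/18*12 + 5 = -⅔ + 5 = 13/3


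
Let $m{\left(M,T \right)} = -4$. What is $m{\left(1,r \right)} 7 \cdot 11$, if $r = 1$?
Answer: $-308$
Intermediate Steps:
$m{\left(1,r \right)} 7 \cdot 11 = \left(-4\right) 7 \cdot 11 = \left(-28\right) 11 = -308$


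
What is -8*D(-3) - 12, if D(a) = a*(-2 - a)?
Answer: 12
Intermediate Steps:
-8*D(-3) - 12 = -(-8)*(-3)*(2 - 3) - 12 = -(-8)*(-3)*(-1) - 12 = -8*(-3) - 12 = 24 - 12 = 12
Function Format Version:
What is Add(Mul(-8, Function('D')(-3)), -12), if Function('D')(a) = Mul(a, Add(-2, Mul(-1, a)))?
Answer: 12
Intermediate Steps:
Add(Mul(-8, Function('D')(-3)), -12) = Add(Mul(-8, Mul(-1, -3, Add(2, -3))), -12) = Add(Mul(-8, Mul(-1, -3, -1)), -12) = Add(Mul(-8, -3), -12) = Add(24, -12) = 12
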